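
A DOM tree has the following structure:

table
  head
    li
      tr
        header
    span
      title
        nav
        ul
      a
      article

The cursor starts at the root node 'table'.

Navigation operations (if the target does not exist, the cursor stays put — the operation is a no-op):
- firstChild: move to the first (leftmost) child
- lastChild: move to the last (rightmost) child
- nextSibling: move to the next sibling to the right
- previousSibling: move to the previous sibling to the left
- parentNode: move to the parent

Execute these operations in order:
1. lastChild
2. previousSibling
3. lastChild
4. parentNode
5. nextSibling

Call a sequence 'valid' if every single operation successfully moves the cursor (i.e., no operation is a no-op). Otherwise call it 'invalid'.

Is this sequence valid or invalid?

Answer: invalid

Derivation:
After 1 (lastChild): head
After 2 (previousSibling): head (no-op, stayed)
After 3 (lastChild): span
After 4 (parentNode): head
After 5 (nextSibling): head (no-op, stayed)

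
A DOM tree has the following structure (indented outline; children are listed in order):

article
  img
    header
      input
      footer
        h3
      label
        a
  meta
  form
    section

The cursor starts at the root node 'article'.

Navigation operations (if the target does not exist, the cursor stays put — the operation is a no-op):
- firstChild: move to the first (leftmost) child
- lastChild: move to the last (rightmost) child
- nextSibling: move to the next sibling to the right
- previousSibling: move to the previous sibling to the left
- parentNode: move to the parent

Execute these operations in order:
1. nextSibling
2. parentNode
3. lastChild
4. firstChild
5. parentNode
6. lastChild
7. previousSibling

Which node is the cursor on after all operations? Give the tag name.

After 1 (nextSibling): article (no-op, stayed)
After 2 (parentNode): article (no-op, stayed)
After 3 (lastChild): form
After 4 (firstChild): section
After 5 (parentNode): form
After 6 (lastChild): section
After 7 (previousSibling): section (no-op, stayed)

Answer: section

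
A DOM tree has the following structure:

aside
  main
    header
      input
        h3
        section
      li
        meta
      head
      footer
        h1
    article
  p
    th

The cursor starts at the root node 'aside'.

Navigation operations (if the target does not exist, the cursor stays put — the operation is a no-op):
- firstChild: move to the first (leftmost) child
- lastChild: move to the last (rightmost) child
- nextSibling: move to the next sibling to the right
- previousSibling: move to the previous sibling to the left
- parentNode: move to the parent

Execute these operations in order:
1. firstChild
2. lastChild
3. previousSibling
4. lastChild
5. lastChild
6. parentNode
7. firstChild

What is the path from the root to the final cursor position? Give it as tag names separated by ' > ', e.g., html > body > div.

After 1 (firstChild): main
After 2 (lastChild): article
After 3 (previousSibling): header
After 4 (lastChild): footer
After 5 (lastChild): h1
After 6 (parentNode): footer
After 7 (firstChild): h1

Answer: aside > main > header > footer > h1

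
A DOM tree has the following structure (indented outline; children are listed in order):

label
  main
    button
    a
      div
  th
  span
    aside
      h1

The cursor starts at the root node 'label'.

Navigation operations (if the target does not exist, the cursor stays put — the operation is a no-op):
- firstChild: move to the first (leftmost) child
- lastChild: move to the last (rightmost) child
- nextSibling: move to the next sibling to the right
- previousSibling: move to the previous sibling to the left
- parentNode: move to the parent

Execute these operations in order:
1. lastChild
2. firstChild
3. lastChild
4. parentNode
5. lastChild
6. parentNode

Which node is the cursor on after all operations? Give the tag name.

After 1 (lastChild): span
After 2 (firstChild): aside
After 3 (lastChild): h1
After 4 (parentNode): aside
After 5 (lastChild): h1
After 6 (parentNode): aside

Answer: aside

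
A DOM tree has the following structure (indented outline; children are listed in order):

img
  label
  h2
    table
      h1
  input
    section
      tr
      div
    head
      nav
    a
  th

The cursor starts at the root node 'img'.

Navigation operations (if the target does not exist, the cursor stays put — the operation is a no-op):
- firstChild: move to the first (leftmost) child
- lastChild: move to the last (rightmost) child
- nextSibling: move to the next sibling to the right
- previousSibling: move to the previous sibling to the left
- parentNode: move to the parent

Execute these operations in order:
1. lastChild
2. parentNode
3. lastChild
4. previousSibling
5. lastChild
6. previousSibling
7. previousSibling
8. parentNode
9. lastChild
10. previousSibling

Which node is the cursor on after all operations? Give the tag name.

After 1 (lastChild): th
After 2 (parentNode): img
After 3 (lastChild): th
After 4 (previousSibling): input
After 5 (lastChild): a
After 6 (previousSibling): head
After 7 (previousSibling): section
After 8 (parentNode): input
After 9 (lastChild): a
After 10 (previousSibling): head

Answer: head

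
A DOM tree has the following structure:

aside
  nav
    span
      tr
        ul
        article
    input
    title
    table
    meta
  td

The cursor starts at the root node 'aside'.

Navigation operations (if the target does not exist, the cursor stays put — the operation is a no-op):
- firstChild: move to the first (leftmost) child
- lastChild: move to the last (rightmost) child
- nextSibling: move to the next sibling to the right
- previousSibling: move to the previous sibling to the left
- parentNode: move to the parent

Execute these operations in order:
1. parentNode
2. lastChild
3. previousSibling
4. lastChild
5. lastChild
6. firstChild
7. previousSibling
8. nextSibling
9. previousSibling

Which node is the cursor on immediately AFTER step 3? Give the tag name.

Answer: nav

Derivation:
After 1 (parentNode): aside (no-op, stayed)
After 2 (lastChild): td
After 3 (previousSibling): nav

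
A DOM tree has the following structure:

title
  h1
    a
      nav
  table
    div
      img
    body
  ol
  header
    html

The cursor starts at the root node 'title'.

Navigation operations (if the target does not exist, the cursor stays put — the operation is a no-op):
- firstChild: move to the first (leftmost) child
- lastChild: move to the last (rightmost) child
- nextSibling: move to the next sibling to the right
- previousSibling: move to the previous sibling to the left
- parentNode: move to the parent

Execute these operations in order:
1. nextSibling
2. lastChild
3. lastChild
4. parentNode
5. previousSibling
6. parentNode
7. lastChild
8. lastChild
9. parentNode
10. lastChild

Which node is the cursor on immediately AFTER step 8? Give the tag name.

Answer: html

Derivation:
After 1 (nextSibling): title (no-op, stayed)
After 2 (lastChild): header
After 3 (lastChild): html
After 4 (parentNode): header
After 5 (previousSibling): ol
After 6 (parentNode): title
After 7 (lastChild): header
After 8 (lastChild): html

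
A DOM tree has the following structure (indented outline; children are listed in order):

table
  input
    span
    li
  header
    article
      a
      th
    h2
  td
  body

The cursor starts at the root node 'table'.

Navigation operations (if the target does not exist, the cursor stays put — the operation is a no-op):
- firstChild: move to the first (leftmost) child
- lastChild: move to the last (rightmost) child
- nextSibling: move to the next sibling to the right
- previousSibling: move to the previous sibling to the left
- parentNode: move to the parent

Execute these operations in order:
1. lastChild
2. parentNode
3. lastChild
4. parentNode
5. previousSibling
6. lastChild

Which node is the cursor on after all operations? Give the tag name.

Answer: body

Derivation:
After 1 (lastChild): body
After 2 (parentNode): table
After 3 (lastChild): body
After 4 (parentNode): table
After 5 (previousSibling): table (no-op, stayed)
After 6 (lastChild): body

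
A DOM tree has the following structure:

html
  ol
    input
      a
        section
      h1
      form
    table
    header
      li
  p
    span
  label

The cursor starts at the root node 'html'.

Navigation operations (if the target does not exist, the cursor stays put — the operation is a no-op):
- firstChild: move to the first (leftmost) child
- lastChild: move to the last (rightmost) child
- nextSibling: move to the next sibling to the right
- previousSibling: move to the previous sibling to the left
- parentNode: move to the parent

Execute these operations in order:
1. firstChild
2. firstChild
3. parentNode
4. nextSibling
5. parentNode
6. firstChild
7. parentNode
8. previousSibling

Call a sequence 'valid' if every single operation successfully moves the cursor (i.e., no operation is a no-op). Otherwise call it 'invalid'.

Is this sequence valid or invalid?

Answer: invalid

Derivation:
After 1 (firstChild): ol
After 2 (firstChild): input
After 3 (parentNode): ol
After 4 (nextSibling): p
After 5 (parentNode): html
After 6 (firstChild): ol
After 7 (parentNode): html
After 8 (previousSibling): html (no-op, stayed)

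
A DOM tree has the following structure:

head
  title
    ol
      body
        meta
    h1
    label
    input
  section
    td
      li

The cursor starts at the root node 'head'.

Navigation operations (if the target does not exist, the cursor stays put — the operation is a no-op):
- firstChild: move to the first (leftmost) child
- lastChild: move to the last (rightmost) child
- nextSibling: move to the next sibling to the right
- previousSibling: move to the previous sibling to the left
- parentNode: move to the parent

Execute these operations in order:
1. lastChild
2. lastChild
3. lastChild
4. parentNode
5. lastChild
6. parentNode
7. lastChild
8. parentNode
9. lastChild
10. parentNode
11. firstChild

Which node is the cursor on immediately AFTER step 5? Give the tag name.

After 1 (lastChild): section
After 2 (lastChild): td
After 3 (lastChild): li
After 4 (parentNode): td
After 5 (lastChild): li

Answer: li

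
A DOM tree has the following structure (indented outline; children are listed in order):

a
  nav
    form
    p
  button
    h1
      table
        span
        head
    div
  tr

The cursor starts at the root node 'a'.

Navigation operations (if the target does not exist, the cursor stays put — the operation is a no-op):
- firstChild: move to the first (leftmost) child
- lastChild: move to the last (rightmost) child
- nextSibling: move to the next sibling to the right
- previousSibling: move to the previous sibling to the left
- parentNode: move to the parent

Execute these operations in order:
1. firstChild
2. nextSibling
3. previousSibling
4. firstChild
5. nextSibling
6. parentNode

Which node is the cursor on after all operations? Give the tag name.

After 1 (firstChild): nav
After 2 (nextSibling): button
After 3 (previousSibling): nav
After 4 (firstChild): form
After 5 (nextSibling): p
After 6 (parentNode): nav

Answer: nav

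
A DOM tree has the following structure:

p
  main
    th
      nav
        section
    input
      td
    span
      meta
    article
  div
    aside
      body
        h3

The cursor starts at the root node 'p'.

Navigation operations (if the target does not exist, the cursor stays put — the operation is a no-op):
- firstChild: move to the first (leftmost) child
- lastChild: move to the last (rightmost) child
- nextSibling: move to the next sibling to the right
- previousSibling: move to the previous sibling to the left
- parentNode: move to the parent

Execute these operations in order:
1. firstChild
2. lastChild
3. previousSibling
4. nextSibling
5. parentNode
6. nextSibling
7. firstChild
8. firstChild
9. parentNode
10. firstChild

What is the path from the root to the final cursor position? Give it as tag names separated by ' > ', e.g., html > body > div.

Answer: p > div > aside > body

Derivation:
After 1 (firstChild): main
After 2 (lastChild): article
After 3 (previousSibling): span
After 4 (nextSibling): article
After 5 (parentNode): main
After 6 (nextSibling): div
After 7 (firstChild): aside
After 8 (firstChild): body
After 9 (parentNode): aside
After 10 (firstChild): body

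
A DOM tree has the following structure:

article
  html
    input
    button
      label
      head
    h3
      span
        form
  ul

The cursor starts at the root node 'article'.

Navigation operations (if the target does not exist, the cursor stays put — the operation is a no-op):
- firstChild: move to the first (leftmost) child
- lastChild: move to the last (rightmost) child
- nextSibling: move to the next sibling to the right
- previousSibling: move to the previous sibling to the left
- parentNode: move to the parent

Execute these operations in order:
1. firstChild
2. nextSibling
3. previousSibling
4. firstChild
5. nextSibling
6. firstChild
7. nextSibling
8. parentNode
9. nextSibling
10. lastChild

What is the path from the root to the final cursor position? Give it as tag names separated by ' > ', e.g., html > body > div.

Answer: article > html > h3 > span

Derivation:
After 1 (firstChild): html
After 2 (nextSibling): ul
After 3 (previousSibling): html
After 4 (firstChild): input
After 5 (nextSibling): button
After 6 (firstChild): label
After 7 (nextSibling): head
After 8 (parentNode): button
After 9 (nextSibling): h3
After 10 (lastChild): span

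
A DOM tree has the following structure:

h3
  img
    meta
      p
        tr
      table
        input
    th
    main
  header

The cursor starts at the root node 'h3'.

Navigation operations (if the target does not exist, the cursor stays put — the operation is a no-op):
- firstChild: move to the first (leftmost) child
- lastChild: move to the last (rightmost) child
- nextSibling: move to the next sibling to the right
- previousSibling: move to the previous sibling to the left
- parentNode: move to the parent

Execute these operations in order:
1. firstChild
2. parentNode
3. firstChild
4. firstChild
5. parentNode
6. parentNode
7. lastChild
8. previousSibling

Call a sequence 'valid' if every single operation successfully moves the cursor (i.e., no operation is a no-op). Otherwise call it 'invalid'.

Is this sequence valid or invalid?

Answer: valid

Derivation:
After 1 (firstChild): img
After 2 (parentNode): h3
After 3 (firstChild): img
After 4 (firstChild): meta
After 5 (parentNode): img
After 6 (parentNode): h3
After 7 (lastChild): header
After 8 (previousSibling): img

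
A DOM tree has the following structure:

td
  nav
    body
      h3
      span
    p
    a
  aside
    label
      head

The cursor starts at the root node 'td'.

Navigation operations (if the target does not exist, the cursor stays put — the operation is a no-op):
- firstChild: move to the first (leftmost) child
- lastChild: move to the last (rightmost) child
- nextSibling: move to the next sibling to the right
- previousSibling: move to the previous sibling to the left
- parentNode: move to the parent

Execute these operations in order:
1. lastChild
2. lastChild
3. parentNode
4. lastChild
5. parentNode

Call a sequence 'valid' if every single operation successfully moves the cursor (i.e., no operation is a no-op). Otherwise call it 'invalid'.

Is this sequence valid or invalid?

Answer: valid

Derivation:
After 1 (lastChild): aside
After 2 (lastChild): label
After 3 (parentNode): aside
After 4 (lastChild): label
After 5 (parentNode): aside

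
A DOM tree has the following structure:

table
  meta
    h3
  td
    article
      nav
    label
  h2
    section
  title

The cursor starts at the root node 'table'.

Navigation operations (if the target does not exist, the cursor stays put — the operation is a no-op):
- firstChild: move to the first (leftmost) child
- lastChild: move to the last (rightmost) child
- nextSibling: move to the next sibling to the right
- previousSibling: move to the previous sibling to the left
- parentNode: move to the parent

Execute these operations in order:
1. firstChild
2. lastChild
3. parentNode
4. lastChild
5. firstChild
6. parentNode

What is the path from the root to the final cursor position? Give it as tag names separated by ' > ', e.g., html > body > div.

Answer: table > meta

Derivation:
After 1 (firstChild): meta
After 2 (lastChild): h3
After 3 (parentNode): meta
After 4 (lastChild): h3
After 5 (firstChild): h3 (no-op, stayed)
After 6 (parentNode): meta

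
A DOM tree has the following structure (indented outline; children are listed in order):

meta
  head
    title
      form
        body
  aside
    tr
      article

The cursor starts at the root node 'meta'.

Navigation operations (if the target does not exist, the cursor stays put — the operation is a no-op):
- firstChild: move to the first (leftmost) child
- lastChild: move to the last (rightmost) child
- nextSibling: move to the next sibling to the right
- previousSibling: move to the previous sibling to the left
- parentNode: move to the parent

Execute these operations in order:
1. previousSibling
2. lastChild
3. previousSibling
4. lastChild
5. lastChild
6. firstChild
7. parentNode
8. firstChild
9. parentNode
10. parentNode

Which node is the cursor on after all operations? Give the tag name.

Answer: title

Derivation:
After 1 (previousSibling): meta (no-op, stayed)
After 2 (lastChild): aside
After 3 (previousSibling): head
After 4 (lastChild): title
After 5 (lastChild): form
After 6 (firstChild): body
After 7 (parentNode): form
After 8 (firstChild): body
After 9 (parentNode): form
After 10 (parentNode): title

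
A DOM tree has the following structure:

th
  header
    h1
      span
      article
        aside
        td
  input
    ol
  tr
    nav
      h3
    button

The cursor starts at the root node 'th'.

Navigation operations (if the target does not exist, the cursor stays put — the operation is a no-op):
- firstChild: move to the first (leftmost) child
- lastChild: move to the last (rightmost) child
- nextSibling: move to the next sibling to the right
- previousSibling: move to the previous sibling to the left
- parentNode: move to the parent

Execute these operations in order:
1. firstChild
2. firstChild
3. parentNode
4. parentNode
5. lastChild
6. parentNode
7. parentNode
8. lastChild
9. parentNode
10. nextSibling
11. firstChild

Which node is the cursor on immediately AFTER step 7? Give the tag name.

After 1 (firstChild): header
After 2 (firstChild): h1
After 3 (parentNode): header
After 4 (parentNode): th
After 5 (lastChild): tr
After 6 (parentNode): th
After 7 (parentNode): th (no-op, stayed)

Answer: th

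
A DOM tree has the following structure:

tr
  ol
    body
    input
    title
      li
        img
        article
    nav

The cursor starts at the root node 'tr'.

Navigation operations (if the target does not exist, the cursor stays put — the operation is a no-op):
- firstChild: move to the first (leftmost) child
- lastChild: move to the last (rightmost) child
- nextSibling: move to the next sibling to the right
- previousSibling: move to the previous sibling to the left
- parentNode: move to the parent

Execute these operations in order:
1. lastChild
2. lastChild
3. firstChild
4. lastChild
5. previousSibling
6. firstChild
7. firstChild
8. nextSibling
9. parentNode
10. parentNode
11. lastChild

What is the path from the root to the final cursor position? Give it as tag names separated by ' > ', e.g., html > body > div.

After 1 (lastChild): ol
After 2 (lastChild): nav
After 3 (firstChild): nav (no-op, stayed)
After 4 (lastChild): nav (no-op, stayed)
After 5 (previousSibling): title
After 6 (firstChild): li
After 7 (firstChild): img
After 8 (nextSibling): article
After 9 (parentNode): li
After 10 (parentNode): title
After 11 (lastChild): li

Answer: tr > ol > title > li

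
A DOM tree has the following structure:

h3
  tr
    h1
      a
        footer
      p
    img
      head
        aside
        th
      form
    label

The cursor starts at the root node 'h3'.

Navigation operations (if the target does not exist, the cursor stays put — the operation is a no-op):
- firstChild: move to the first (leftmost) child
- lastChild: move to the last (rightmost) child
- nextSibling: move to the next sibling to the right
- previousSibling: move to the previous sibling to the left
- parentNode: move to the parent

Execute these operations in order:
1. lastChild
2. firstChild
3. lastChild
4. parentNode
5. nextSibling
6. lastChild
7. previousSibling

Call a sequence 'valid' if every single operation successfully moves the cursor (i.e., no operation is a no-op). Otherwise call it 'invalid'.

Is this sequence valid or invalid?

After 1 (lastChild): tr
After 2 (firstChild): h1
After 3 (lastChild): p
After 4 (parentNode): h1
After 5 (nextSibling): img
After 6 (lastChild): form
After 7 (previousSibling): head

Answer: valid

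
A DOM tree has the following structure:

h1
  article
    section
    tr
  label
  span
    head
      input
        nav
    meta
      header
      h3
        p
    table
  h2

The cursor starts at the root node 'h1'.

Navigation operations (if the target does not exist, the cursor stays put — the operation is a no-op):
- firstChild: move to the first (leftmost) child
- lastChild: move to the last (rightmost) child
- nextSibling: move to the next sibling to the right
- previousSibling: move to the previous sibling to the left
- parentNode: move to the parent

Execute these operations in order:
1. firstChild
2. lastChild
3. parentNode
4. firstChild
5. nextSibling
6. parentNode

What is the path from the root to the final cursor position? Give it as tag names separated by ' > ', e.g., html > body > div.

After 1 (firstChild): article
After 2 (lastChild): tr
After 3 (parentNode): article
After 4 (firstChild): section
After 5 (nextSibling): tr
After 6 (parentNode): article

Answer: h1 > article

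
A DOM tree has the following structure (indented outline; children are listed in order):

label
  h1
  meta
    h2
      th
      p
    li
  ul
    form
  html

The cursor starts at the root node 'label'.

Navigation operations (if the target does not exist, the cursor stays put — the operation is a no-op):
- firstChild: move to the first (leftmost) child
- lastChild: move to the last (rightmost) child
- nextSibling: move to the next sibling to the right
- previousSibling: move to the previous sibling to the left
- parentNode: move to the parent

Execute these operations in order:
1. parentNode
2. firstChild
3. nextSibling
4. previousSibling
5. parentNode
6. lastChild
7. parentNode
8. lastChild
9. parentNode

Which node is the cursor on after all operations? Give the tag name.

After 1 (parentNode): label (no-op, stayed)
After 2 (firstChild): h1
After 3 (nextSibling): meta
After 4 (previousSibling): h1
After 5 (parentNode): label
After 6 (lastChild): html
After 7 (parentNode): label
After 8 (lastChild): html
After 9 (parentNode): label

Answer: label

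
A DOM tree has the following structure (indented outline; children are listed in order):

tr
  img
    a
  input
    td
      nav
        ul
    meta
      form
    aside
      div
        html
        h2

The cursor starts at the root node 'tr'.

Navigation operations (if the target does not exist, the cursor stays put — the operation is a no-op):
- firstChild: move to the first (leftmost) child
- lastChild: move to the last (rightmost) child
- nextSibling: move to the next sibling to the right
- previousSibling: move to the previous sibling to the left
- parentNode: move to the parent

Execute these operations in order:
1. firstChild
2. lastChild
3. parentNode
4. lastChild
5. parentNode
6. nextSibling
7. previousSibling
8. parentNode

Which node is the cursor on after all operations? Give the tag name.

Answer: tr

Derivation:
After 1 (firstChild): img
After 2 (lastChild): a
After 3 (parentNode): img
After 4 (lastChild): a
After 5 (parentNode): img
After 6 (nextSibling): input
After 7 (previousSibling): img
After 8 (parentNode): tr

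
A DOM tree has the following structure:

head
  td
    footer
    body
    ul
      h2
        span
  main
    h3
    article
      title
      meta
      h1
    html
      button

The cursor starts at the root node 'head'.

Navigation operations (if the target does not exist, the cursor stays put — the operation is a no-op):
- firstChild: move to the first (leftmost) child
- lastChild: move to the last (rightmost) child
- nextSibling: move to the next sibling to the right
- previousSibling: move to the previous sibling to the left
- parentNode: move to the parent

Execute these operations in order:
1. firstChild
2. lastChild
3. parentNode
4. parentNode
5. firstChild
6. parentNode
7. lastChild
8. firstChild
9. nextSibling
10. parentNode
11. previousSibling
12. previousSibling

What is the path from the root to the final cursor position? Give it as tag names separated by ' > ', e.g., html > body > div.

Answer: head > td

Derivation:
After 1 (firstChild): td
After 2 (lastChild): ul
After 3 (parentNode): td
After 4 (parentNode): head
After 5 (firstChild): td
After 6 (parentNode): head
After 7 (lastChild): main
After 8 (firstChild): h3
After 9 (nextSibling): article
After 10 (parentNode): main
After 11 (previousSibling): td
After 12 (previousSibling): td (no-op, stayed)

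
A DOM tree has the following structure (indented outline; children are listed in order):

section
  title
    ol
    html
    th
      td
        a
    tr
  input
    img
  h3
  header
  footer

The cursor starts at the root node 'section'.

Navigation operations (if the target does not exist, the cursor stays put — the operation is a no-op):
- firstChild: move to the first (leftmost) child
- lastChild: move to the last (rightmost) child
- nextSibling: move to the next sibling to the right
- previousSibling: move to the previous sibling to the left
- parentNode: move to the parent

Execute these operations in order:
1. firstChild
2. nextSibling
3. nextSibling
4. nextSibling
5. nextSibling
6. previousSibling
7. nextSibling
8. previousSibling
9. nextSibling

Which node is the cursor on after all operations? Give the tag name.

After 1 (firstChild): title
After 2 (nextSibling): input
After 3 (nextSibling): h3
After 4 (nextSibling): header
After 5 (nextSibling): footer
After 6 (previousSibling): header
After 7 (nextSibling): footer
After 8 (previousSibling): header
After 9 (nextSibling): footer

Answer: footer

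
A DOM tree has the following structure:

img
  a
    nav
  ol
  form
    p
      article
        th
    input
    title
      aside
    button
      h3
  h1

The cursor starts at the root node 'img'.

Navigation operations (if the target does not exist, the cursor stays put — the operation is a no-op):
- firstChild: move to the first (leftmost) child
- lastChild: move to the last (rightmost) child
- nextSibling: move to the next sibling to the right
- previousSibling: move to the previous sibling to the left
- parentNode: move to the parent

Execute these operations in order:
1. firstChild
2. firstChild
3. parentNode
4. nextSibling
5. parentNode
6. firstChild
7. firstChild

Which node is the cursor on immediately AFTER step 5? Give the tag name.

After 1 (firstChild): a
After 2 (firstChild): nav
After 3 (parentNode): a
After 4 (nextSibling): ol
After 5 (parentNode): img

Answer: img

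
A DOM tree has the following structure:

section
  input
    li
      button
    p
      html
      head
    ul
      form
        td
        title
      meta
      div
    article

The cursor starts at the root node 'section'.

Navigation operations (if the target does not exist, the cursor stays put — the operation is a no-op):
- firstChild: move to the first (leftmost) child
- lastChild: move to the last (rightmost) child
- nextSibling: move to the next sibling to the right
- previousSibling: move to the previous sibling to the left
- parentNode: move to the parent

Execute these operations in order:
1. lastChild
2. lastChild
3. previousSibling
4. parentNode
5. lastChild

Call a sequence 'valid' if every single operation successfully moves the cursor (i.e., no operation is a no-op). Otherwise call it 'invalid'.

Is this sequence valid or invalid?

After 1 (lastChild): input
After 2 (lastChild): article
After 3 (previousSibling): ul
After 4 (parentNode): input
After 5 (lastChild): article

Answer: valid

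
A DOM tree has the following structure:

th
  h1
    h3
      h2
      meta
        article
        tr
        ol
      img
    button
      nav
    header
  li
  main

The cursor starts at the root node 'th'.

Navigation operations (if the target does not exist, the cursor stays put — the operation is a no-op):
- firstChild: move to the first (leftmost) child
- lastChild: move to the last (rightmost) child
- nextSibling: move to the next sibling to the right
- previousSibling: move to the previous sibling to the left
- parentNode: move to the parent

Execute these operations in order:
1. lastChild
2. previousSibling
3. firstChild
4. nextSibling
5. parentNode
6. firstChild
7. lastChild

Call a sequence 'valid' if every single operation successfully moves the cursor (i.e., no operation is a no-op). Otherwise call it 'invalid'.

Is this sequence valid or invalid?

Answer: invalid

Derivation:
After 1 (lastChild): main
After 2 (previousSibling): li
After 3 (firstChild): li (no-op, stayed)
After 4 (nextSibling): main
After 5 (parentNode): th
After 6 (firstChild): h1
After 7 (lastChild): header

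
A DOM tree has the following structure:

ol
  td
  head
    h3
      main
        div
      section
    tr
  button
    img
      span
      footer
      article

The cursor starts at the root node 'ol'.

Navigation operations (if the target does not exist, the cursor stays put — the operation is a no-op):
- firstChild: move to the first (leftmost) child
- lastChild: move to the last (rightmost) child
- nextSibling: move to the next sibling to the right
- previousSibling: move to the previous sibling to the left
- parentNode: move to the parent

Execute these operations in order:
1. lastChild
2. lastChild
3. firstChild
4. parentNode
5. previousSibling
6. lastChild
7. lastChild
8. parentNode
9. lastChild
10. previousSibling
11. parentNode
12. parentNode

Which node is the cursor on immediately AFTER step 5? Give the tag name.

Answer: img

Derivation:
After 1 (lastChild): button
After 2 (lastChild): img
After 3 (firstChild): span
After 4 (parentNode): img
After 5 (previousSibling): img (no-op, stayed)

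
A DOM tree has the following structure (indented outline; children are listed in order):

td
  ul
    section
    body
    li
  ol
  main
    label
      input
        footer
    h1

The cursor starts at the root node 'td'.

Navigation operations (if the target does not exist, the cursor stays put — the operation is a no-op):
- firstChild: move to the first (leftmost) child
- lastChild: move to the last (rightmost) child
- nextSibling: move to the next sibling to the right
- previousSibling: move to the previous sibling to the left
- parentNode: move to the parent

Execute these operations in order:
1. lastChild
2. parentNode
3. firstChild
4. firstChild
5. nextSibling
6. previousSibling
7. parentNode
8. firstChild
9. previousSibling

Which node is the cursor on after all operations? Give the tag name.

After 1 (lastChild): main
After 2 (parentNode): td
After 3 (firstChild): ul
After 4 (firstChild): section
After 5 (nextSibling): body
After 6 (previousSibling): section
After 7 (parentNode): ul
After 8 (firstChild): section
After 9 (previousSibling): section (no-op, stayed)

Answer: section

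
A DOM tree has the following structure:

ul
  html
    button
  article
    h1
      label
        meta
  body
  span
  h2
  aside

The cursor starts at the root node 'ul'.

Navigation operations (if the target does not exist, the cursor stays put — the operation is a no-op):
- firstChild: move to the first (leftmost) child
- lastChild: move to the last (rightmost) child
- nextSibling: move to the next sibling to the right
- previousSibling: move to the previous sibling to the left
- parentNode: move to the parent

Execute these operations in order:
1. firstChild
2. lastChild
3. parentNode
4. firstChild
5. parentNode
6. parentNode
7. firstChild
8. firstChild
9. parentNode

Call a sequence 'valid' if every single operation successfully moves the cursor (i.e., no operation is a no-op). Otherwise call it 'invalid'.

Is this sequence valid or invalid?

Answer: valid

Derivation:
After 1 (firstChild): html
After 2 (lastChild): button
After 3 (parentNode): html
After 4 (firstChild): button
After 5 (parentNode): html
After 6 (parentNode): ul
After 7 (firstChild): html
After 8 (firstChild): button
After 9 (parentNode): html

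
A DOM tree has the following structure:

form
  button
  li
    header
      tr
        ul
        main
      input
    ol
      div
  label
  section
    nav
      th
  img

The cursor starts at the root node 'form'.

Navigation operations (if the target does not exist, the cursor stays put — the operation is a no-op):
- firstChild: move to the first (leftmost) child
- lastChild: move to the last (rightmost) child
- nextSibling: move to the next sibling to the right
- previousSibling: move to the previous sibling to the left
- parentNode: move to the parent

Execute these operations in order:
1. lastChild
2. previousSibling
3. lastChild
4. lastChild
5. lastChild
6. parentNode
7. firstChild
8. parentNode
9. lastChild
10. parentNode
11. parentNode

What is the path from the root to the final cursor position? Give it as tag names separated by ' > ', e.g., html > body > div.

Answer: form > section

Derivation:
After 1 (lastChild): img
After 2 (previousSibling): section
After 3 (lastChild): nav
After 4 (lastChild): th
After 5 (lastChild): th (no-op, stayed)
After 6 (parentNode): nav
After 7 (firstChild): th
After 8 (parentNode): nav
After 9 (lastChild): th
After 10 (parentNode): nav
After 11 (parentNode): section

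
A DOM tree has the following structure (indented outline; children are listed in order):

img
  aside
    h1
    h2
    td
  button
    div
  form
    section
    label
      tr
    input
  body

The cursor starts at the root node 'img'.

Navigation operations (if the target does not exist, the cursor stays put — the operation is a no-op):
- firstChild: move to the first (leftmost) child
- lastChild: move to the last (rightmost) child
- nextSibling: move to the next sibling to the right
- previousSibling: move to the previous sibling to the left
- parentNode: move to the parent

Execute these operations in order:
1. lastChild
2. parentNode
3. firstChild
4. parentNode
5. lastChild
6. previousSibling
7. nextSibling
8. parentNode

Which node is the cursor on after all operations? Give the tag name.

Answer: img

Derivation:
After 1 (lastChild): body
After 2 (parentNode): img
After 3 (firstChild): aside
After 4 (parentNode): img
After 5 (lastChild): body
After 6 (previousSibling): form
After 7 (nextSibling): body
After 8 (parentNode): img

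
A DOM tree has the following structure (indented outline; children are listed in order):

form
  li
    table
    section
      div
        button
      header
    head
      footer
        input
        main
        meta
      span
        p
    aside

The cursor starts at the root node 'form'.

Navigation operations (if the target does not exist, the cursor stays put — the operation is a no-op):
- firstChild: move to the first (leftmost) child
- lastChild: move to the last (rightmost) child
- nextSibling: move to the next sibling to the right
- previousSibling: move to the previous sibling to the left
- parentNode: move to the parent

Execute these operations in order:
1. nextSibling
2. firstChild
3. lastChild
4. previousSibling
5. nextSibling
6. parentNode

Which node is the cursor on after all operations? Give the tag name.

After 1 (nextSibling): form (no-op, stayed)
After 2 (firstChild): li
After 3 (lastChild): aside
After 4 (previousSibling): head
After 5 (nextSibling): aside
After 6 (parentNode): li

Answer: li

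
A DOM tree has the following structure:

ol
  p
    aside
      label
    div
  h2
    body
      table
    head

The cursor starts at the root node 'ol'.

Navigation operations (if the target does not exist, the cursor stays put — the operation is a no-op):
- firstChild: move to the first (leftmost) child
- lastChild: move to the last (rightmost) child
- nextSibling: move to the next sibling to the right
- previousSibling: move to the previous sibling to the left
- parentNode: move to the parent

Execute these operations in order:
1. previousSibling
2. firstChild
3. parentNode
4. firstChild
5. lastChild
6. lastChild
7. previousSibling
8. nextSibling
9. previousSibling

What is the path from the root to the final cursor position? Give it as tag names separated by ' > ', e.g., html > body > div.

After 1 (previousSibling): ol (no-op, stayed)
After 2 (firstChild): p
After 3 (parentNode): ol
After 4 (firstChild): p
After 5 (lastChild): div
After 6 (lastChild): div (no-op, stayed)
After 7 (previousSibling): aside
After 8 (nextSibling): div
After 9 (previousSibling): aside

Answer: ol > p > aside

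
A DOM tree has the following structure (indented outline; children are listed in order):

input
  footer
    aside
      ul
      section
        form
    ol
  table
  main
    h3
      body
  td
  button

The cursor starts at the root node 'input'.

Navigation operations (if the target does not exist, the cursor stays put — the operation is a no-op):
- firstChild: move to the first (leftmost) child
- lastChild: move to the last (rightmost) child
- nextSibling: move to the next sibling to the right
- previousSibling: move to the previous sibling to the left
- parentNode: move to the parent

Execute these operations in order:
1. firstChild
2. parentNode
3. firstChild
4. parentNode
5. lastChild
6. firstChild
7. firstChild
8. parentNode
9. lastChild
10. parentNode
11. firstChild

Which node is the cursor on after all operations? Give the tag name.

After 1 (firstChild): footer
After 2 (parentNode): input
After 3 (firstChild): footer
After 4 (parentNode): input
After 5 (lastChild): button
After 6 (firstChild): button (no-op, stayed)
After 7 (firstChild): button (no-op, stayed)
After 8 (parentNode): input
After 9 (lastChild): button
After 10 (parentNode): input
After 11 (firstChild): footer

Answer: footer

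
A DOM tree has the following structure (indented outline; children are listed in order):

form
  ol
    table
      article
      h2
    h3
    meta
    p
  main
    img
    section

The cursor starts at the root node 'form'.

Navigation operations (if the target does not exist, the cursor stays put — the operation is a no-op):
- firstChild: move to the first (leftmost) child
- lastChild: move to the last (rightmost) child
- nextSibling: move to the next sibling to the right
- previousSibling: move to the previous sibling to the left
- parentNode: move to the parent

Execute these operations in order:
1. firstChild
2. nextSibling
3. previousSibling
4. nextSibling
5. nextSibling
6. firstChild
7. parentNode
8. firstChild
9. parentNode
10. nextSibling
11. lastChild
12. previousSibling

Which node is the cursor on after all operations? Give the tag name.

Answer: img

Derivation:
After 1 (firstChild): ol
After 2 (nextSibling): main
After 3 (previousSibling): ol
After 4 (nextSibling): main
After 5 (nextSibling): main (no-op, stayed)
After 6 (firstChild): img
After 7 (parentNode): main
After 8 (firstChild): img
After 9 (parentNode): main
After 10 (nextSibling): main (no-op, stayed)
After 11 (lastChild): section
After 12 (previousSibling): img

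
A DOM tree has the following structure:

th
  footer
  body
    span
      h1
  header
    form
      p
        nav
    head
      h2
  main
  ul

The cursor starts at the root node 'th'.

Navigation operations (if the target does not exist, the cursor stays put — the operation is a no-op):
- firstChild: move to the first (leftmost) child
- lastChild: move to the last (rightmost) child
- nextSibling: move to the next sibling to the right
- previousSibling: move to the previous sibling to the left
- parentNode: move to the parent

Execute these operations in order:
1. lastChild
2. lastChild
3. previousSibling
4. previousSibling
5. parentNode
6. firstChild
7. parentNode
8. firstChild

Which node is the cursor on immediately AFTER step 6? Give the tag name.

After 1 (lastChild): ul
After 2 (lastChild): ul (no-op, stayed)
After 3 (previousSibling): main
After 4 (previousSibling): header
After 5 (parentNode): th
After 6 (firstChild): footer

Answer: footer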